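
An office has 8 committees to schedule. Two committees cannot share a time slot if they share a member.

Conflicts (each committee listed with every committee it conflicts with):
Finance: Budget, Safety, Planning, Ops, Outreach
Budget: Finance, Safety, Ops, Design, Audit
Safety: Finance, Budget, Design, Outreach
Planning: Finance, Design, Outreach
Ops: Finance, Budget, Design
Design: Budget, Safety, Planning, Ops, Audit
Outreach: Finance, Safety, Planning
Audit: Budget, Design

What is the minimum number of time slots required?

Finance, Budget, Safety are mutually in conflict, so at least 3 time slots are needed.
3 time slots suffice: time slot 1 → {Budget, Outreach}; time slot 2 → {Finance, Design}; time slot 3 → {Safety, Planning, Ops, Audit}. No two conflicting committees share a time slot.

3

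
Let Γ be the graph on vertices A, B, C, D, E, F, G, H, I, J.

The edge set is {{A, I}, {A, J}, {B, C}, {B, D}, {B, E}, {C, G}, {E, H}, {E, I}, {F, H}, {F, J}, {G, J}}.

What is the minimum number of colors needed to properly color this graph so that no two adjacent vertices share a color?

3

The cycle H-F-J-G-C-B-E-H has odd length 7, so it cannot be 2-colored; at least 3 colors are needed.
3 colors suffice: color 1 → {C, D, E, J}; color 2 → {B, F, G, I}; color 3 → {A, H}. No two adjacent vertices share a color.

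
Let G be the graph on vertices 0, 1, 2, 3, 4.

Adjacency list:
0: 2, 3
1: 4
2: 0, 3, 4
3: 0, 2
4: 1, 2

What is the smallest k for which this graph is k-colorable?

0, 2, 3 form a triangle, so at least 3 colors are needed.
A valid assignment using 3 colors: 0=blue, 1=red, 2=red, 3=green, 4=blue. No two adjacent vertices share a color.

3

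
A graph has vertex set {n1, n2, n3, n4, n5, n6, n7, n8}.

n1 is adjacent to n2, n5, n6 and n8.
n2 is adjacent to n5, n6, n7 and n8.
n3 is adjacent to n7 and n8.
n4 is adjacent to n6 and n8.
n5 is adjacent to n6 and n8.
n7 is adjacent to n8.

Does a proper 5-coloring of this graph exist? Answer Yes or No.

Yes

The chromatic number is 4. n1, n2, n5, n6 are mutually adjacent (a clique of size 4), so at least 4 colors are needed.
4 colors suffice: color 1 → {n6, n8}; color 2 → {n2, n3, n4}; color 3 → {n1, n7}; color 4 → {n5}.
Since 5 ≥ 4, a proper 5-coloring certainly exists.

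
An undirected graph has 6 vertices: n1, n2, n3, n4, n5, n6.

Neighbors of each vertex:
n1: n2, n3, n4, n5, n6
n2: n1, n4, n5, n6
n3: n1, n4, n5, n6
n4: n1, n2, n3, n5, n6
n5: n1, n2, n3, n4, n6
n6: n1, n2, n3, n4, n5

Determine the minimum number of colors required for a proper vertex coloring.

5

n1, n3, n4, n5, n6 are pairwise adjacent (a clique of size 5), so at least 5 colors are needed.
One proper 5-coloring: n1=3, n2=5, n3=5, n4=4, n5=2, n6=1. No two adjacent vertices share a color.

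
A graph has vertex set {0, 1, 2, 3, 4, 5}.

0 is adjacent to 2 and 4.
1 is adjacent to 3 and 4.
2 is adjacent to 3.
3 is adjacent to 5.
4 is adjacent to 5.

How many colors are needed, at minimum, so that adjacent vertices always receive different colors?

The cycle 3-1-4-0-2-3 has odd length 5, so it cannot be 2-colored; at least 3 colors are needed.
3 colors suffice: color red → {3, 4}; color blue → {1, 2, 5}; color green → {0}. Each edge has distinct colors on its endpoints.

3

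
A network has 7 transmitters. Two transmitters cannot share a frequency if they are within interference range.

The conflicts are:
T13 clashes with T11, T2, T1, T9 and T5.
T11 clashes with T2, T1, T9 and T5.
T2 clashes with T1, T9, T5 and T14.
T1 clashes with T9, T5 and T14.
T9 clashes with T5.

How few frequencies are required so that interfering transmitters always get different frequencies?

6

T13, T11, T2, T1, T9, T5 are mutually in conflict, so at least 6 frequencies are needed.
6 frequencies suffice: T13=5, T11=4, T2=1, T1=2, T9=6, T5=3, T14=3. Each listed conflict is separated.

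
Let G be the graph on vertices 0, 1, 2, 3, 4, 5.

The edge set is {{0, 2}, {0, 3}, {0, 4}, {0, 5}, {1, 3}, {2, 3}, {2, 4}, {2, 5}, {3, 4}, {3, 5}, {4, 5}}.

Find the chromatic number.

0, 2, 3, 4, 5 are pairwise adjacent (a clique of size 5), so at least 5 colors are needed.
One proper 5-coloring: 0=blue, 1=blue, 2=green, 3=red, 4=yellow, 5=purple. Each edge has distinct colors on its endpoints.

5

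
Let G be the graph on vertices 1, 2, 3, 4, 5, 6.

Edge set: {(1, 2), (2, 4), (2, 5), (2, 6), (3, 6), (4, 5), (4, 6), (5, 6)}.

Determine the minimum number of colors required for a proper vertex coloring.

4

2, 4, 5, 6 form a clique, so at least 4 colors are needed.
4 colors suffice: color red → {1, 6}; color blue → {2, 3}; color green → {5}; color yellow → {4}. Each edge has distinct colors on its endpoints.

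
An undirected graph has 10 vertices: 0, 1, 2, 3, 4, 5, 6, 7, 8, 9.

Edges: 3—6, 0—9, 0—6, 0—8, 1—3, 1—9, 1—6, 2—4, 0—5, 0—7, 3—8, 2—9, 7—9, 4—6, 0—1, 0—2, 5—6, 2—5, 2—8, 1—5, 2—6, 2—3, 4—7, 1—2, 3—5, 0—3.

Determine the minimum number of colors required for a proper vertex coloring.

6

0, 1, 2, 3, 5, 6 are pairwise adjacent (a clique of size 6), so at least 6 colors are needed.
6 colors suffice: color a → {2, 7}; color b → {0, 4}; color c → {6, 8, 9}; color d → {1}; color e → {3}; color f → {5}. No two adjacent vertices share a color.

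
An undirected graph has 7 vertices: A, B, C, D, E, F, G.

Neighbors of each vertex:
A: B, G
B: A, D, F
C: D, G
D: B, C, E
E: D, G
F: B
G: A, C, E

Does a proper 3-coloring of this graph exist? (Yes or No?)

The chromatic number is 3. The cycle C-G-A-B-D-C has odd length 5, so it cannot be 2-colored; at least 3 colors are needed.
One proper 3-coloring: A=3, B=2, C=2, D=1, E=2, F=1, G=1.
That is already a proper 3-coloring.

Yes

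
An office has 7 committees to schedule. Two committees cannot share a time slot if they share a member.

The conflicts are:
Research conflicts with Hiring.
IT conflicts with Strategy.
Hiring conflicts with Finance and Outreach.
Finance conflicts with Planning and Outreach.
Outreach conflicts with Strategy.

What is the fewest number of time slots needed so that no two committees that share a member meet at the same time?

Hiring, Finance, Outreach pairwise conflict, so at least 3 time slots are needed.
A valid assignment using 3 time slots: Research=1, IT=1, Hiring=3, Finance=2, Planning=1, Outreach=1, Strategy=2. Every pair that conflicts lands in different time slots.

3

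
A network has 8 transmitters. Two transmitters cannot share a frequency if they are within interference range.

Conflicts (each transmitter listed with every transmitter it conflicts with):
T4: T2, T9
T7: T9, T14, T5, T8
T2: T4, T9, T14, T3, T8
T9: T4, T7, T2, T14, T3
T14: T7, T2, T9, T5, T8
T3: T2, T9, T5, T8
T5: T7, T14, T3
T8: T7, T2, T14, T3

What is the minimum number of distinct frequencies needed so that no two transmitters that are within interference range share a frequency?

T4, T2, T9 pairwise conflict, so at least 3 frequencies are needed.
3 frequencies suffice: frequency 1 → {T4, T14, T3}; frequency 2 → {T9, T5, T8}; frequency 3 → {T7, T2}. No two conflicting transmitters share a frequency.

3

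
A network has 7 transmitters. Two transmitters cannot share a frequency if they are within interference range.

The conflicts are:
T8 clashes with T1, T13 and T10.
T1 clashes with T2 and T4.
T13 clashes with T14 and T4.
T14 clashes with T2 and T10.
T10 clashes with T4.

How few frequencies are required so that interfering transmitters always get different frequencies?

3

The cycle T2-T1-T8-T13-T14-T2 has odd length 5, so it cannot be 2-colored; at least 3 frequencies are needed.
3 frequencies suffice: frequency 1 → {T8, T14, T4}; frequency 2 → {T1, T13, T10}; frequency 3 → {T2}. No two conflicting transmitters share a frequency.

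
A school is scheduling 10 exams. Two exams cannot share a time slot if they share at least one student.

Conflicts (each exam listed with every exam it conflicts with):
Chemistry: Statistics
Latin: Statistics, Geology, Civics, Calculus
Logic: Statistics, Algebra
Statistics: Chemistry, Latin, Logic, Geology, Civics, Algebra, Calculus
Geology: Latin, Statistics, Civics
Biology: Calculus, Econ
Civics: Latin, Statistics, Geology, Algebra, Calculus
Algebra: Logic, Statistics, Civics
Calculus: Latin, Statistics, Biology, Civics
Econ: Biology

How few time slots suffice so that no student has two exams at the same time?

4

Latin, Statistics, Geology, Civics pairwise conflict, so at least 4 time slots are needed.
4 time slots suffice: time slot 1 → {Statistics, Biology}; time slot 2 → {Chemistry, Logic, Civics, Econ}; time slot 3 → {Geology, Algebra, Calculus}; time slot 4 → {Latin}. Every pair that conflicts lands in different time slots.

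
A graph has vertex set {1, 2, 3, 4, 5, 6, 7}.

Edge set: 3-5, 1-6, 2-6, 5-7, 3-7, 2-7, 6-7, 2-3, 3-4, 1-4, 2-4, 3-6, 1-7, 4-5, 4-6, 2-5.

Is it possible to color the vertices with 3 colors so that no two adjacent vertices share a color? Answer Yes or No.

2, 3, 6, 7 are mutually adjacent (a clique of size 4), so at least 4 colors are needed.
So 3 colors are not enough.

No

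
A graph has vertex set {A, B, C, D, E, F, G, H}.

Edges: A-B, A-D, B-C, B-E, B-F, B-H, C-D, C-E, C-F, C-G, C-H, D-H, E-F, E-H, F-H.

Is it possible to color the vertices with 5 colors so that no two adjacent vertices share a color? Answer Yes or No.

The chromatic number is 5. B, C, E, F, H form a clique, so at least 5 colors are needed.
5 colors suffice: color 1 → {A, C}; color 2 → {B, D, G}; color 3 → {H}; color 4 → {E}; color 5 → {F}.
That is already a proper 5-coloring.

Yes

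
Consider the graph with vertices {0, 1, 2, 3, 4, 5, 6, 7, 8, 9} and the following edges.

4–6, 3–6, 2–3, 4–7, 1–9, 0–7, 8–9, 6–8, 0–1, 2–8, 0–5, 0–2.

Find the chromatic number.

The cycle 8-2-0-1-9-8 has odd length 5, so it cannot be 2-colored; at least 3 colors are needed.
3 colors suffice: color red → {0, 3, 4, 8}; color blue → {2, 5, 6, 7, 9}; color green → {1}. Every edge joins two different colors.

3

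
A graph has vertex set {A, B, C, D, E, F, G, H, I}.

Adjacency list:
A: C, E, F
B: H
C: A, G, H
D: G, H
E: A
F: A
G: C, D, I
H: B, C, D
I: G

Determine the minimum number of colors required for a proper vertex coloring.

A and F are adjacent, so at least 2 colors are needed.
2 colors suffice: color red → {A, G, H}; color blue → {B, C, D, E, F, I}. Every edge joins two different colors.

2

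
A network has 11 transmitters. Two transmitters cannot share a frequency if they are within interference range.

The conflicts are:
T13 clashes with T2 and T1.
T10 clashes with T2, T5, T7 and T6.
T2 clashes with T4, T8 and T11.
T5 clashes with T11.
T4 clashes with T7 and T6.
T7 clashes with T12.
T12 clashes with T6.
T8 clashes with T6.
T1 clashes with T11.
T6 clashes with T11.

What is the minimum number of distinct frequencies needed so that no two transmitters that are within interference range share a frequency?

2

T2 and T4 conflict, so at least 2 frequencies are needed.
2 frequencies suffice: frequency 1 → {T2, T5, T7, T1, T6}; frequency 2 → {T13, T10, T4, T12, T8, T11}. Each listed conflict is separated.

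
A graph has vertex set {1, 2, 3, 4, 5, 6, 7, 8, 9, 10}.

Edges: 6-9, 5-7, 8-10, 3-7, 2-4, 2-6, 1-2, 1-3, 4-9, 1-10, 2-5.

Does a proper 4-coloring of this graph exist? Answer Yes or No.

The chromatic number is 3. The cycle 3-1-2-5-7-3 has odd length 5, so it cannot be 2-colored; at least 3 colors are needed.
3 colors suffice: color red → {2, 7, 9, 10}; color blue → {1, 4, 5, 6, 8}; color green → {3}.
Since 4 ≥ 3, a proper 4-coloring certainly exists.

Yes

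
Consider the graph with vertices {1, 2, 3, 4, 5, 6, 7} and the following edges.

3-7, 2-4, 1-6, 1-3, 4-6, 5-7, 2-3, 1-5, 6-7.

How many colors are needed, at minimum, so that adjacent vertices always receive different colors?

3

The cycle 2-3-7-6-4-2 has odd length 5, so it cannot be 2-colored; at least 3 colors are needed.
3 colors suffice: color red → {1, 4, 7}; color blue → {3, 5, 6}; color green → {2}. Every edge joins two different colors.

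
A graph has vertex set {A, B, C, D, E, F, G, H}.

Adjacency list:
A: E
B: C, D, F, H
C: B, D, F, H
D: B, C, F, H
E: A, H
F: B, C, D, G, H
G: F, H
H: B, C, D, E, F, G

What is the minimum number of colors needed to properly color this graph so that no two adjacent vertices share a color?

B, C, D, F, H are mutually adjacent (a clique of size 5), so at least 5 colors are needed.
5 colors suffice: color 1 → {A, H}; color 2 → {E, F}; color 3 → {D, G}; color 4 → {C}; color 5 → {B}. No two adjacent vertices share a color.

5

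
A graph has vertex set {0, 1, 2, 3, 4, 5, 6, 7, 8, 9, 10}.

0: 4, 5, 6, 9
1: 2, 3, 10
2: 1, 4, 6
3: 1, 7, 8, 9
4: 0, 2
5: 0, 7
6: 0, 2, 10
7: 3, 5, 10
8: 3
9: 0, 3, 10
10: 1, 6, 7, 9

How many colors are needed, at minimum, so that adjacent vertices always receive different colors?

The cycle 0-9-3-7-5-0 has odd length 5, so it cannot be 2-colored; at least 3 colors are needed.
3 colors suffice: color red → {0, 2, 3, 10}; color blue → {1, 4, 6, 7, 8, 9}; color green → {5}. No two adjacent vertices share a color.

3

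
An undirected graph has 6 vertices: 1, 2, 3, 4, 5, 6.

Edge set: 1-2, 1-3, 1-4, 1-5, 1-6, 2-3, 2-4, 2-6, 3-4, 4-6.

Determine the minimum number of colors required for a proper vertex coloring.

4

1, 2, 4, 6 form a clique, so at least 4 colors are needed.
A valid assignment using 4 colors: 1=red, 2=green, 3=yellow, 4=blue, 5=blue, 6=yellow. No two adjacent vertices share a color.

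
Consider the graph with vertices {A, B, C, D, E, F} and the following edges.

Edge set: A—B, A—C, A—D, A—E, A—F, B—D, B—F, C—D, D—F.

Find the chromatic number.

4

A, B, D, F form a clique, so at least 4 colors are needed.
One proper 4-coloring: A=1, B=3, C=3, D=2, E=2, F=4. Each edge has distinct colors on its endpoints.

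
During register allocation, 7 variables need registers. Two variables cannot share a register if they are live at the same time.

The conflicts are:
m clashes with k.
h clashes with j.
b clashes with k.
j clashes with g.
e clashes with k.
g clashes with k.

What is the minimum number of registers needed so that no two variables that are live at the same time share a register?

2

e and k conflict, so at least 2 registers are needed.
2 registers suffice: register 1 → {j, k}; register 2 → {m, h, b, e, g}. Each listed conflict is separated.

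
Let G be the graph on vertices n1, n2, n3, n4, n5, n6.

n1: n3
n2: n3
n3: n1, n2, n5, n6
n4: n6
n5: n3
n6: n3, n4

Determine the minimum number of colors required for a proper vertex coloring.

2

n2 and n3 are adjacent, so at least 2 colors are needed.
One proper 2-coloring: n1=blue, n2=blue, n3=red, n4=red, n5=blue, n6=blue. No two adjacent vertices share a color.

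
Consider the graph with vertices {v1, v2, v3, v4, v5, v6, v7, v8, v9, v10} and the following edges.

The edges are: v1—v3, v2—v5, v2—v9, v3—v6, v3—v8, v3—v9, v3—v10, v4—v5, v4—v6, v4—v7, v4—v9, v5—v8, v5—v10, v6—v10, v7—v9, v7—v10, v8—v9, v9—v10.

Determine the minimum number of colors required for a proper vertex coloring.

v4, v7, v9 are pairwise adjacent, so at least 3 colors are needed.
3 colors suffice: color 1 → {v1, v5, v6, v9}; color 2 → {v2, v3, v7}; color 3 → {v4, v8, v10}. No two adjacent vertices share a color.

3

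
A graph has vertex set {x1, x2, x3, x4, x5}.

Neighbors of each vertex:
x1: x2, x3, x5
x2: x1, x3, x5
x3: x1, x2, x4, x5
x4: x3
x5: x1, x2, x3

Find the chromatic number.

x1, x2, x3, x5 are pairwise adjacent (a clique of size 4), so at least 4 colors are needed.
4 colors suffice: x1=yellow, x2=blue, x3=red, x4=blue, x5=green. Each edge has distinct colors on its endpoints.

4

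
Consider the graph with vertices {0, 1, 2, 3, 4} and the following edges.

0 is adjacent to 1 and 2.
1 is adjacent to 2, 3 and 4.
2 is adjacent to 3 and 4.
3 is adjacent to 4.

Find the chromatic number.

1, 2, 3, 4 form a clique, so at least 4 colors are needed.
One proper 4-coloring: 0=c, 1=b, 2=a, 3=c, 4=d. Every edge joins two different colors.

4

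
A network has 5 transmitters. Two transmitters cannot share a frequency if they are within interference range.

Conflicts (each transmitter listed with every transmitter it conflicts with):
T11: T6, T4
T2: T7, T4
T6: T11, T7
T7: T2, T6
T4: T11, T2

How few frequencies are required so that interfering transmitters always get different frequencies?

The cycle T11-T6-T7-T2-T4-T11 has odd length 5, so it cannot be 2-colored; at least 3 frequencies are needed.
3 frequencies suffice: T11=3, T2=2, T6=2, T7=1, T4=1. Every pair that conflicts lands in different frequencies.

3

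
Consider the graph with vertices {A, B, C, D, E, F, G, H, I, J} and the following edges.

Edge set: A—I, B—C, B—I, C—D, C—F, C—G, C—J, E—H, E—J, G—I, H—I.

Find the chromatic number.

B and C are adjacent, so at least 2 colors are needed.
A valid assignment using 2 colors: A=2, B=2, C=1, D=2, E=1, F=2, G=2, H=2, I=1, J=2. No two adjacent vertices share a color.

2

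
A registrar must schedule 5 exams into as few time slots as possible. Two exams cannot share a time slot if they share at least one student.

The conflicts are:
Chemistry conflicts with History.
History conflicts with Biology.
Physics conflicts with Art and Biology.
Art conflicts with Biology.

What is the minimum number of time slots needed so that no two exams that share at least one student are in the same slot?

3

Physics, Art, Biology pairwise conflict, so at least 3 time slots are needed.
3 time slots suffice: time slot 1 → {Chemistry, Biology}; time slot 2 → {History, Art}; time slot 3 → {Physics}. Every pair that conflicts lands in different time slots.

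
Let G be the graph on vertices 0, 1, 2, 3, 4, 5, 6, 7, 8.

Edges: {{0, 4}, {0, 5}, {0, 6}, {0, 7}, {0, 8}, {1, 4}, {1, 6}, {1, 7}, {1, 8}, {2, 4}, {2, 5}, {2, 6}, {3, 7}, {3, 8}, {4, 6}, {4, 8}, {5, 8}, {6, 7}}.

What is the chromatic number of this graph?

0, 6, 7 form a triangle, so at least 3 colors are needed.
One proper 3-coloring: 0=c, 1=c, 2=c, 3=c, 4=b, 5=b, 6=a, 7=b, 8=a. Every edge joins two different colors.

3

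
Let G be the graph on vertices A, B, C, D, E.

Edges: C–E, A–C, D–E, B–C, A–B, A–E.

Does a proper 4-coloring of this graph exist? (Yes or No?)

The chromatic number is 3. A, B, C form a triangle, so at least 3 colors are needed.
A valid assignment using 3 colors: A=2, B=3, C=1, D=1, E=3.
Since 4 ≥ 3, a proper 4-coloring certainly exists.

Yes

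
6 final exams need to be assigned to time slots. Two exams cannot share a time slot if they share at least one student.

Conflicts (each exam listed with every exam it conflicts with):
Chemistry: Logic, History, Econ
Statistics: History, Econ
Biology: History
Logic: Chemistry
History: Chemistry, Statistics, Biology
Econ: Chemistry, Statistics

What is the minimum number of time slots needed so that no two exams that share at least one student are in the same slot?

Chemistry and History conflict, so at least 2 time slots are needed.
Using 2 time slots: Chemistry=2, Statistics=2, Biology=2, Logic=1, History=1, Econ=1. Every pair that conflicts lands in different time slots.

2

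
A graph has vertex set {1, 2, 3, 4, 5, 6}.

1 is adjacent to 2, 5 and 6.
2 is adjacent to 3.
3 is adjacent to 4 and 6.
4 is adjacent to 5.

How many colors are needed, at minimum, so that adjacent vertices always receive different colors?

3

The cycle 2-1-5-4-3-2 has odd length 5, so it cannot be 2-colored; at least 3 colors are needed.
One proper 3-coloring: 1=red, 2=blue, 3=red, 4=green, 5=blue, 6=blue. Every edge joins two different colors.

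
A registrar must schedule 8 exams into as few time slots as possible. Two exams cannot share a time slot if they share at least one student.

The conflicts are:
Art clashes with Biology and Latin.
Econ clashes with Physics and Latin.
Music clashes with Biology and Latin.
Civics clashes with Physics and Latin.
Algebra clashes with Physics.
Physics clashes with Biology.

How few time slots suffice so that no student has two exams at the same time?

The cycle Econ-Latin-Music-Biology-Physics-Econ has odd length 5, so it cannot be 2-colored; at least 3 time slots are needed.
A valid assignment using 3 time slots: Art=3, Econ=2, Music=3, Civics=2, Algebra=2, Physics=1, Biology=2, Latin=1. No two conflicting exams share a time slot.

3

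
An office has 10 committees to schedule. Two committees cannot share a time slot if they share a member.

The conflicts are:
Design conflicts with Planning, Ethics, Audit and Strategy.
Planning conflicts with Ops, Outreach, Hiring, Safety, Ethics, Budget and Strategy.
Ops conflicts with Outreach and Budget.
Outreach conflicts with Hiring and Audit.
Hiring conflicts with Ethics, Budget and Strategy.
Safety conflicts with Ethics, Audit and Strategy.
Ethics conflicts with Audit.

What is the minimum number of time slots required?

3

Planning, Safety, Ethics pairwise conflict, so at least 3 time slots are needed.
3 time slots suffice: time slot 1 → {Planning, Audit}; time slot 2 → {Outreach, Ethics, Budget, Strategy}; time slot 3 → {Design, Ops, Hiring, Safety}. No two conflicting committees share a time slot.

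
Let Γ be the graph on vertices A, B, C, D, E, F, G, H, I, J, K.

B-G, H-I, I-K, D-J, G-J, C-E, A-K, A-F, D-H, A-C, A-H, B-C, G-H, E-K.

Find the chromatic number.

The cycle H-G-B-C-A-H has odd length 5, so it cannot be 2-colored; at least 3 colors are needed.
3 colors suffice: A=2, B=3, C=1, D=2, E=2, F=1, G=2, H=1, I=2, J=1, K=1. No two adjacent vertices share a color.

3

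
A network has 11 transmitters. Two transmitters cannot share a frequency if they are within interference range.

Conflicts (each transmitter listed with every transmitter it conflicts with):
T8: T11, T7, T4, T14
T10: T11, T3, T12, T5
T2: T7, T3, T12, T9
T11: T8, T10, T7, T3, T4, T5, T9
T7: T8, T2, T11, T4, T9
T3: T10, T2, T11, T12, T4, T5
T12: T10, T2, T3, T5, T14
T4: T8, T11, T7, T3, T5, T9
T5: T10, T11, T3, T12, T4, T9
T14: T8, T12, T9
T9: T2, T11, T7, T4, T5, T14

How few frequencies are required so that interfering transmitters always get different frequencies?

T8, T11, T7, T4 pairwise conflict, so at least 4 frequencies are needed.
4 frequencies suffice: T8=3, T10=2, T2=2, T11=1, T7=4, T3=3, T12=1, T4=2, T5=4, T14=2, T9=3. Each listed conflict is separated.

4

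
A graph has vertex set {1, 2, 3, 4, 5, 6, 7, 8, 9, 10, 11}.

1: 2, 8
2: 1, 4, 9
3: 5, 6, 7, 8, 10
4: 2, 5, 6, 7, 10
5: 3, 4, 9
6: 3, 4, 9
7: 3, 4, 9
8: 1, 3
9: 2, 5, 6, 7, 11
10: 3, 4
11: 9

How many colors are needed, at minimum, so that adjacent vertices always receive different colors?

3 and 5 are adjacent, so at least 2 colors are needed.
2 colors suffice: color red → {1, 3, 4, 9}; color blue → {2, 5, 6, 7, 8, 10, 11}. Each edge has distinct colors on its endpoints.

2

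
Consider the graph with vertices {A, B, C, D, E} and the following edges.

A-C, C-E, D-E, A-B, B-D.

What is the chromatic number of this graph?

The cycle C-A-B-D-E-C has odd length 5, so it cannot be 2-colored; at least 3 colors are needed.
3 colors suffice: A=blue, B=red, C=red, D=green, E=blue. No two adjacent vertices share a color.

3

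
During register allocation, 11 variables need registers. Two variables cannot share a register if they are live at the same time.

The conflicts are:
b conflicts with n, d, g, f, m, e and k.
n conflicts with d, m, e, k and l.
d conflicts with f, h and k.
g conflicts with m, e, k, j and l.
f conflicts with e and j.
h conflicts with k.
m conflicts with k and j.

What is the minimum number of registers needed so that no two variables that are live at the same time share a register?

b, n, d, k are mutually in conflict, so at least 4 registers are needed.
4 registers suffice: b=1, n=3, d=4, g=3, f=2, h=1, m=4, e=4, k=2, j=1, l=1. Every pair that conflicts lands in different registers.

4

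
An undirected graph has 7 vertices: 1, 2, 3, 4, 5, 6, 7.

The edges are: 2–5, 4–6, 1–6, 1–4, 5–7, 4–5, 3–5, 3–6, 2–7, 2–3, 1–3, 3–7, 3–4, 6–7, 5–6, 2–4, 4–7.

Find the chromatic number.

3, 4, 5, 6, 7 are pairwise adjacent (a clique of size 5), so at least 5 colors are needed.
One proper 5-coloring: 1=yellow, 2=green, 3=red, 4=blue, 5=purple, 6=green, 7=yellow. No two adjacent vertices share a color.

5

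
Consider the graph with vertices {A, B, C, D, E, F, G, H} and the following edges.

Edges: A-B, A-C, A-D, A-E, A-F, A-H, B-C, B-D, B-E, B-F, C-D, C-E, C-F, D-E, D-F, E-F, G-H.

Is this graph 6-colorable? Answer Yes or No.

The chromatic number is 6. A, B, C, D, E, F are pairwise adjacent (a clique of size 6), so at least 6 colors are needed.
6 colors suffice: color 1 → {A, G}; color 2 → {B, H}; color 3 → {D}; color 4 → {C}; color 5 → {E}; color 6 → {F}.
That is already a proper 6-coloring.

Yes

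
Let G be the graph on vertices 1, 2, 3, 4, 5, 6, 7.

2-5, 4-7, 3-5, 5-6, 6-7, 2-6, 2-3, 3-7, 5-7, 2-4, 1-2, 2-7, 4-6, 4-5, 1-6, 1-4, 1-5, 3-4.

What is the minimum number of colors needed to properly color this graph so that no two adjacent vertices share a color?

2, 3, 4, 5, 7 are pairwise adjacent (a clique of size 5), so at least 5 colors are needed.
A valid assignment using 5 colors: 1=d, 2=b, 3=e, 4=a, 5=c, 6=e, 7=d. No two adjacent vertices share a color.

5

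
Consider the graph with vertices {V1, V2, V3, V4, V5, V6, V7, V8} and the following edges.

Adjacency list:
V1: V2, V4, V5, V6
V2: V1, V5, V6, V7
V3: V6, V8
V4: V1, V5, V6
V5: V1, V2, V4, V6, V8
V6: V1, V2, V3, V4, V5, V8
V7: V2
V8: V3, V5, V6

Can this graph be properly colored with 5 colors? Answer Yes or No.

Yes

The chromatic number is 4. V1, V2, V5, V6 are pairwise adjacent (a clique of size 4), so at least 4 colors are needed.
4 colors suffice: color 1 → {V6, V7}; color 2 → {V3, V5}; color 3 → {V2, V4, V8}; color 4 → {V1}.
Since 5 ≥ 4, a proper 5-coloring certainly exists.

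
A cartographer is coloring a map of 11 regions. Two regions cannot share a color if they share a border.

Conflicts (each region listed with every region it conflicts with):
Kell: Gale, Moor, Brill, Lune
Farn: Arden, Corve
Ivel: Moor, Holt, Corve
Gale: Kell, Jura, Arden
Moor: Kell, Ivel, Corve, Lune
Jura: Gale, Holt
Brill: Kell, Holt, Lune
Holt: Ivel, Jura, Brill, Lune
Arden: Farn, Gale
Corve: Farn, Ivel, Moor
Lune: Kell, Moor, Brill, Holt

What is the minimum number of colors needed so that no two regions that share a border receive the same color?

Ivel, Moor, Corve are mutually in conflict, so at least 3 colors are needed.
3 colors suffice: Kell=2, Farn=1, Ivel=3, Gale=1, Moor=1, Jura=3, Brill=1, Holt=2, Arden=2, Corve=2, Lune=3. No two conflicting regions share a color.

3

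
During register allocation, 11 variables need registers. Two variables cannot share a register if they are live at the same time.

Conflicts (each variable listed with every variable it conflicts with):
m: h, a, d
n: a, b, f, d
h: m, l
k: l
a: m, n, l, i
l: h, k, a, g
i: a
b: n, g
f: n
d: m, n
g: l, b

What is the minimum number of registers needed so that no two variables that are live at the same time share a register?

3

The cycle l-g-b-n-a-l has odd length 5, so it cannot be 2-colored; at least 3 registers are needed.
3 registers suffice: register 1 → {m, n, l, i}; register 2 → {h, k, a, b, f, d}; register 3 → {g}. No two conflicting variables share a register.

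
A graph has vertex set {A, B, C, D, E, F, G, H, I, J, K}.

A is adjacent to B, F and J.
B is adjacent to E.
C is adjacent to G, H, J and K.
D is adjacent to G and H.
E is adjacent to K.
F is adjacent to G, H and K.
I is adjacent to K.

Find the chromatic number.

3

The cycle J-C-H-F-A-J has odd length 5, so it cannot be 2-colored; at least 3 colors are needed.
One proper 3-coloring: A=1, B=3, C=2, D=2, E=2, F=2, G=1, H=1, I=2, J=3, K=1. Each edge has distinct colors on its endpoints.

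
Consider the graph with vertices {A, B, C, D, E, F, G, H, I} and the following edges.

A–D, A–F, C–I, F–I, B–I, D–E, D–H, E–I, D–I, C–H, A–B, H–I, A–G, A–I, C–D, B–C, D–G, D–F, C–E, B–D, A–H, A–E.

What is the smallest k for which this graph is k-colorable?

4

A, D, E, I are pairwise adjacent (a clique of size 4), so at least 4 colors are needed.
One proper 4-coloring: A=blue, B=yellow, C=blue, D=red, E=yellow, F=yellow, G=green, H=yellow, I=green. Every edge joins two different colors.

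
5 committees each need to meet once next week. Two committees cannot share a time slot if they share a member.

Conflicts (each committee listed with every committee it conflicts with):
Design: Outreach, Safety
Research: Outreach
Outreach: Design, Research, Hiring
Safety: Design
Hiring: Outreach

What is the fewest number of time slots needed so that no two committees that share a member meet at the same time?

Outreach and Hiring conflict, so at least 2 time slots are needed.
2 time slots suffice: Design=2, Research=2, Outreach=1, Safety=1, Hiring=2. No two conflicting committees share a time slot.

2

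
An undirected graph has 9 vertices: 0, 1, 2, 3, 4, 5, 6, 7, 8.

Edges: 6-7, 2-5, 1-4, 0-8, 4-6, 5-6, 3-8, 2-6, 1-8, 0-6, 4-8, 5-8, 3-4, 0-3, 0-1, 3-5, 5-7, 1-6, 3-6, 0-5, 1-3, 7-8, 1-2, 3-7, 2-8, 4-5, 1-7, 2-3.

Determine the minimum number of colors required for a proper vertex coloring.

0, 3, 5, 6 form a clique, so at least 4 colors are needed.
4 colors suffice: color a → {3}; color b → {1, 5}; color c → {6, 8}; color d → {0, 2, 4, 7}. Each edge has distinct colors on its endpoints.

4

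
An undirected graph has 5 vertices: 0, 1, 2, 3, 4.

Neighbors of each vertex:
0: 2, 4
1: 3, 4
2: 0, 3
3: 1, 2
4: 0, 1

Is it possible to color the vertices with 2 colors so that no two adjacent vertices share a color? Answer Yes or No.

No

The cycle 3-1-4-0-2-3 has odd length 5, so it cannot be 2-colored; at least 3 colors are needed.
So 2 colors are not enough.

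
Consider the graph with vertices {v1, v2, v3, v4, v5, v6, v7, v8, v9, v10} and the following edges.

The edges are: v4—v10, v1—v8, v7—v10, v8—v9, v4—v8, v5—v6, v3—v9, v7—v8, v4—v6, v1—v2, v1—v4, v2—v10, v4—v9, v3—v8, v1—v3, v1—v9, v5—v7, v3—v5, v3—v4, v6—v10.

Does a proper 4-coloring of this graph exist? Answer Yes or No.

No

v1, v3, v4, v8, v9 are mutually adjacent (a clique of size 5), so at least 5 colors are needed.
So 4 colors are not enough.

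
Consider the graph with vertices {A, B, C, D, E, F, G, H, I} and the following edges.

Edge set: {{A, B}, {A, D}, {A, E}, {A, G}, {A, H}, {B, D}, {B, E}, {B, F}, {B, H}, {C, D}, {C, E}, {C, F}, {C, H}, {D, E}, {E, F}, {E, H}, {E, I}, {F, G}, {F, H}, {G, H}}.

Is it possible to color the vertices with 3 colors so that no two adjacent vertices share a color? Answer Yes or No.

A, B, D, E are pairwise adjacent (a clique of size 4), so at least 4 colors are needed.
So 3 colors are not enough.

No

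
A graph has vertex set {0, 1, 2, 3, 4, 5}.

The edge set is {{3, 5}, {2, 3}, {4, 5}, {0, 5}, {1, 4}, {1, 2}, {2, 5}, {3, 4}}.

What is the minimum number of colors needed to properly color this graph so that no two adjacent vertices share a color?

2, 3, 5 form a triangle, so at least 3 colors are needed.
A valid assignment using 3 colors: 0=b, 1=a, 2=b, 3=c, 4=b, 5=a. No two adjacent vertices share a color.

3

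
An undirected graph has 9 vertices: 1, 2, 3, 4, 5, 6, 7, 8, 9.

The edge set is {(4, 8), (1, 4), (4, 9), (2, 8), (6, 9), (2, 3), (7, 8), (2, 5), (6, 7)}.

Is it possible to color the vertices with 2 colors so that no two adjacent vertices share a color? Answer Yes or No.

The cycle 6-7-8-4-9-6 has odd length 5, so it cannot be 2-colored; at least 3 colors are needed.
So 2 colors are not enough.

No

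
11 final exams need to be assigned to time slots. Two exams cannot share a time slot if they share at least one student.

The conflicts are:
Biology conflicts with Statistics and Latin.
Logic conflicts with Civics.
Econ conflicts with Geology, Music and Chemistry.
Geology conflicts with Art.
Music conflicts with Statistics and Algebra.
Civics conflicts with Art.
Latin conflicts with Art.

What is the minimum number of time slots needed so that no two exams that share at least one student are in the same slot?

3

The cycle Latin-Biology-Statistics-Music-Econ-Geology-Art-Latin has odd length 7, so it cannot be 2-colored; at least 3 time slots are needed.
3 time slots suffice: time slot 1 → {Biology, Logic, Music, Chemistry, Art}; time slot 2 → {Econ, Civics, Statistics, Latin, Algebra}; time slot 3 → {Geology}. No two conflicting exams share a time slot.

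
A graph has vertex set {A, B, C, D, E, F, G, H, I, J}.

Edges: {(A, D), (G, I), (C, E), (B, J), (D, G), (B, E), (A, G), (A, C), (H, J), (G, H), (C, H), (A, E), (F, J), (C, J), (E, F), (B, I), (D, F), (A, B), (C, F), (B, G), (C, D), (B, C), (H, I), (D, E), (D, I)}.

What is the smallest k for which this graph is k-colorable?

4

A, B, C, E are pairwise adjacent (a clique of size 4), so at least 4 colors are needed.
4 colors suffice: color red → {C, G}; color blue → {B, D, H}; color green → {A, F, I}; color yellow → {E, J}. Every edge joins two different colors.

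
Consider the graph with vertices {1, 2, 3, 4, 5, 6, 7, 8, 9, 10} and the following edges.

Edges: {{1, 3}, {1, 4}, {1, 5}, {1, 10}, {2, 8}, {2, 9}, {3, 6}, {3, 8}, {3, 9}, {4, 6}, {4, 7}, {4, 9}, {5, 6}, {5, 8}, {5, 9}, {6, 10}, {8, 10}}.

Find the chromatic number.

2

5 and 9 are adjacent, so at least 2 colors are needed.
2 colors suffice: 1=a, 2=b, 3=b, 4=b, 5=b, 6=a, 7=a, 8=a, 9=a, 10=b. Each edge has distinct colors on its endpoints.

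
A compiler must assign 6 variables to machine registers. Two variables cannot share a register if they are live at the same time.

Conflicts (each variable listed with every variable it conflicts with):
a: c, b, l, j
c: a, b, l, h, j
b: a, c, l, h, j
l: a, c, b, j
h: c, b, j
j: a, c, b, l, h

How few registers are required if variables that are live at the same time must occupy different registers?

a, c, b, l, j are mutually in conflict, so at least 5 registers are needed.
Using 5 registers: a=5, c=2, b=1, l=4, h=4, j=3. Every pair that conflicts lands in different registers.

5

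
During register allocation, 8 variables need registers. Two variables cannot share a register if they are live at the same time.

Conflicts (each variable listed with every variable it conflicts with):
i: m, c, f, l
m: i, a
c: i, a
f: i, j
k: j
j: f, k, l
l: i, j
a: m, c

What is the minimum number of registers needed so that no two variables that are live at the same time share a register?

2

i and c conflict, so at least 2 registers are needed.
A valid assignment using 2 registers: i=1, m=2, c=2, f=2, k=2, j=1, l=2, a=1. Each listed conflict is separated.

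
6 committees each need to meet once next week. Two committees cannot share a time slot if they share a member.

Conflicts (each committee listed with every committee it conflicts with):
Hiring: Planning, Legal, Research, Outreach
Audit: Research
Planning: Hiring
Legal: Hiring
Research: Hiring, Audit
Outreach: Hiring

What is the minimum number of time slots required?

2

Hiring and Legal conflict, so at least 2 time slots are needed.
Using 2 time slots: Hiring=1, Audit=1, Planning=2, Legal=2, Research=2, Outreach=2. Every pair that conflicts lands in different time slots.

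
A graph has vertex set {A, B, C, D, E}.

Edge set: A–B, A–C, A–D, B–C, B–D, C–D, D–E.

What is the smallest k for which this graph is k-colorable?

4

A, B, C, D are mutually adjacent (a clique of size 4), so at least 4 colors are needed.
4 colors suffice: color red → {D}; color blue → {A, E}; color green → {C}; color yellow → {B}. Every edge joins two different colors.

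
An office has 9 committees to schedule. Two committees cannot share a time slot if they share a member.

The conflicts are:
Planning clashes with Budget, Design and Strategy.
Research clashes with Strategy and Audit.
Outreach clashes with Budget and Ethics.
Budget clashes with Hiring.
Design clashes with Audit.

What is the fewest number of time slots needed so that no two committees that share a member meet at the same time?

3

The cycle Audit-Design-Planning-Strategy-Research-Audit has odd length 5, so it cannot be 2-colored; at least 3 time slots are needed.
A valid assignment using 3 time slots: Planning=2, Research=2, Outreach=2, Budget=1, Hiring=2, Design=3, Strategy=1, Ethics=1, Audit=1. No two conflicting committees share a time slot.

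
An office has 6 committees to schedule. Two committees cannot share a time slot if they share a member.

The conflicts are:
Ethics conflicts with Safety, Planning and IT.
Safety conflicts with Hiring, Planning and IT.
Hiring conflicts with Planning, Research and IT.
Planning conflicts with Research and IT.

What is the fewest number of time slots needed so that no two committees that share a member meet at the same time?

Safety, Hiring, Planning, IT all conflict with each other, so at least 4 time slots are needed.
4 time slots suffice: Ethics=2, Safety=4, Hiring=2, Planning=1, Research=3, IT=3. No two conflicting committees share a time slot.

4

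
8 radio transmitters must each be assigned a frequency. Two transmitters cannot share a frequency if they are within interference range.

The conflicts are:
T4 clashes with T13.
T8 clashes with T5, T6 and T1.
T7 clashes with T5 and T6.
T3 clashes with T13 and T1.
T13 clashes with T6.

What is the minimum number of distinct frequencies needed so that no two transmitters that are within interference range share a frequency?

The cycle T6-T8-T1-T3-T13-T6 has odd length 5, so it cannot be 2-colored; at least 3 frequencies are needed.
3 frequencies suffice: frequency 1 → {T8, T7, T13}; frequency 2 → {T4, T5, T6, T1}; frequency 3 → {T3}. Each listed conflict is separated.

3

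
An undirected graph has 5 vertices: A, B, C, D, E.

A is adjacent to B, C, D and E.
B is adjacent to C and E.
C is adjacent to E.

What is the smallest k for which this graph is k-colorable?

4

A, B, C, E are mutually adjacent (a clique of size 4), so at least 4 colors are needed.
4 colors suffice: A=1, B=4, C=2, D=2, E=3. No two adjacent vertices share a color.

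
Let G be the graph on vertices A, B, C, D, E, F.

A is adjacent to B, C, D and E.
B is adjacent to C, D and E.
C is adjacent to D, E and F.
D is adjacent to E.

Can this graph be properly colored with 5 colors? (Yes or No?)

Yes

The chromatic number is 5. A, B, C, D, E are pairwise adjacent (a clique of size 5), so at least 5 colors are needed.
5 colors suffice: color 1 → {C}; color 2 → {D, F}; color 3 → {E}; color 4 → {B}; color 5 → {A}.
That is already a proper 5-coloring.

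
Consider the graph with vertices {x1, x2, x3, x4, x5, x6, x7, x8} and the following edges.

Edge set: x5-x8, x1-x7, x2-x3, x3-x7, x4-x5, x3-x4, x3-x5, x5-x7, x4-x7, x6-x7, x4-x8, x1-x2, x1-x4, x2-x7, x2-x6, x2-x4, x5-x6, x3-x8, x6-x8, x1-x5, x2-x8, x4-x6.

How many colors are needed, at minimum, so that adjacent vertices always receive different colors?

4

x2, x4, x6, x7 form a clique, so at least 4 colors are needed.
4 colors suffice: x1=4, x2=3, x3=4, x4=1, x5=3, x6=4, x7=2, x8=2. No two adjacent vertices share a color.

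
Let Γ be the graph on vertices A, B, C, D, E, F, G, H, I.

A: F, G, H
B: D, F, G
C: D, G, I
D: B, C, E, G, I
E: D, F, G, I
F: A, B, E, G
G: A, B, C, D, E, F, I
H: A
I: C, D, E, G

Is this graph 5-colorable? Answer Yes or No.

The chromatic number is 4. D, E, G, I form a clique, so at least 4 colors are needed.
4 colors suffice: color 1 → {G, H}; color 2 → {D, F}; color 3 → {A, B, C, E}; color 4 → {I}.
Since 5 ≥ 4, a proper 5-coloring certainly exists.

Yes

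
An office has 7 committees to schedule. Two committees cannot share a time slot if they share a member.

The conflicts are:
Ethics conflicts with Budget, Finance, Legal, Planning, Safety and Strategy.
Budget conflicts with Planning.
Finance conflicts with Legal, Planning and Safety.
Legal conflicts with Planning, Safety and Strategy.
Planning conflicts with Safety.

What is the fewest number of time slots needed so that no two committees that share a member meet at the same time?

Ethics, Finance, Legal, Planning, Safety all conflict with each other, so at least 5 time slots are needed.
A valid assignment using 5 time slots: Ethics=1, Budget=2, Finance=4, Legal=2, Planning=3, Safety=5, Strategy=3. Each listed conflict is separated.

5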